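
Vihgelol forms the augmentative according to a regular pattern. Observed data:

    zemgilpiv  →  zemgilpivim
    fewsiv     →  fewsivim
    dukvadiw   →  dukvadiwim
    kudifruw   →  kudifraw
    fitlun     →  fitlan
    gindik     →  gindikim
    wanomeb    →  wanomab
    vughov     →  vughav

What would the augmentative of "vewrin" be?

"vewrin" has last vowel 'i'. The stems whose last vowel is 'i' (dukvadiw → dukvadiwim, gindik → gindikim, fewsiv → fewsivim) add -im.
So vewrin → vewrinim.

vewrinim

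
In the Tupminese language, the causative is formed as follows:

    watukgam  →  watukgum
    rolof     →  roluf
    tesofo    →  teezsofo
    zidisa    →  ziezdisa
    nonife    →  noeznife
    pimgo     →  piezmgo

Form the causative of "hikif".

hikuf

rolof and tesofo both have last vowel 'o' yet inflect differently (roluf, teezsofo), so the last vowel is not what conditions the rule; whether the stem ends in a vowel or a consonant is.
"hikif" ends in a consonant. The stems ending in a consonant (watukgam → watukgum, rolof → roluf) change the last vowel to 'u'.
So hikif → hikuf.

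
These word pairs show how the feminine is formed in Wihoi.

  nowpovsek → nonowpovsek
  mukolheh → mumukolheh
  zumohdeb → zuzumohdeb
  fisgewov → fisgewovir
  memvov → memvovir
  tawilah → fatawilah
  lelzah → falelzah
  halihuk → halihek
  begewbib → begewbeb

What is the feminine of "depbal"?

fadepbal

mukolheh and tawilah both end in -h yet inflect differently (mumukolheh, fatawilah), so the final letter is not what conditions the rule; the last vowel is.
"depbal" has last vowel 'a'. The stems whose last vowel is 'a' (tawilah → fatawilah, lelzah → falelzah) add the prefix fa-.
So depbal → fadepbal.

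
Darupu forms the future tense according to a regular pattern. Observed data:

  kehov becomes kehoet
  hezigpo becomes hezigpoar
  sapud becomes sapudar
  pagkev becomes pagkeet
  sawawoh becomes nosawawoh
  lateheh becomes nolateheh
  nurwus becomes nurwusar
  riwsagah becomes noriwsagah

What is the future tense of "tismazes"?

lateheh and pagkev both have last vowel 'e' yet inflect differently (nolateheh, pagkeet), so the last vowel is not what conditions the rule; the final letter is.
"tismazes" ends in -s. The one such stem in the data (nurwus → nurwusar) adds -ar, so the same rule applies.
So tismazes → tismazesar.

tismazesar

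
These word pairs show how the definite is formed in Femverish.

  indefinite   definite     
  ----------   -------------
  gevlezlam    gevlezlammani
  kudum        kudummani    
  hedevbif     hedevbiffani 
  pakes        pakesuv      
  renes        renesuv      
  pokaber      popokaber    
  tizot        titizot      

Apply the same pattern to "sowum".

pakes and pokaber both have last vowel 'e' yet inflect differently (pakesuv, popokaber), so the last vowel is not what conditions the rule; the final letter is.
"sowum" ends in -m. The stems ending in -m (gevlezlam → gevlezlammani, kudum → kudummani) double the final consonant and add -ani.
The other patterns: stems ending in -s add -uv; stems ending in -r or -t repeat the first consonant+vowel as a prefix.
So sowum → sowummani.

sowummani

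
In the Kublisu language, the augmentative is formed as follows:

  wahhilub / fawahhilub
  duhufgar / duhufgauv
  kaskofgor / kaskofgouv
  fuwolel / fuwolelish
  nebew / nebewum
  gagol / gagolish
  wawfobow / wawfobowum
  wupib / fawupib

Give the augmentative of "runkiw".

runkiwum

gagol and wawfobow both have last vowel 'o' yet inflect differently (gagolish, wawfobowum), so the last vowel is not what conditions the rule; the final letter is.
"runkiw" ends in -w. The stems ending in -w (wawfobow → wawfobowum, nebew → nebewum) add -um.
So runkiw → runkiwum.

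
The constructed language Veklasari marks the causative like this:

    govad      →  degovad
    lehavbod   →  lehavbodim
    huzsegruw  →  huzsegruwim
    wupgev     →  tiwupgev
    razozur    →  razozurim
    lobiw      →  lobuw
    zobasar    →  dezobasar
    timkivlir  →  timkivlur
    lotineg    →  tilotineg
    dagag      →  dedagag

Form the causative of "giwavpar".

lotineg and dagag both end in -g yet inflect differently (tilotineg, dedagag), so the final letter is not what conditions the rule; the last vowel is.
"giwavpar" has last vowel 'a'. The stems whose last vowel is 'a' (dagag → dedagag, govad → degovad, zobasar → dezobasar) add the prefix de-.
The other patterns: stems whose last vowel is 'e' add the prefix ti-; stems whose last vowel is 'i' change the last vowel to 'u'; stems whose last vowel is 'o' or 'u' add -im.
So giwavpar → degiwavpar.

degiwavpar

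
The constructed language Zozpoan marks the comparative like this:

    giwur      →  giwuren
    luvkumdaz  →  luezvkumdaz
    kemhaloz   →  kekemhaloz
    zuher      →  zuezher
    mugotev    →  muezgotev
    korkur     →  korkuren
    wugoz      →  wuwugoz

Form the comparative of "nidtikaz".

wugoz and luvkumdaz both end in -z yet inflect differently (wuwugoz, luezvkumdaz), so the final letter is not what conditions the rule; the last vowel is.
"nidtikaz" has last vowel 'a'. The one such stem in the data (luvkumdaz → luezvkumdaz) inserts -ez- after the first vowel (as do mugotev, zuher), so the same rule applies.
So nidtikaz → niezdtikaz.

niezdtikaz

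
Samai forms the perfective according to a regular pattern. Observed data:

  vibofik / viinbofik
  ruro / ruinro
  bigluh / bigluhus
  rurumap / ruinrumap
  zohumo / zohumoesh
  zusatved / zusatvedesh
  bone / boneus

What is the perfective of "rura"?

ruinra

zohumo and ruro both end in -o yet inflect differently (zohumoesh, ruinro), so the final letter is not what conditions the rule; the first letter is.
"rura" begins with r-. The stems beginning with r- (rurumap → ruinrumap, ruro → ruinro) insert -in- after the first vowel.
The other patterns: stems beginning with z- add -esh; stems beginning with b- add -us.
So rura → ruinra.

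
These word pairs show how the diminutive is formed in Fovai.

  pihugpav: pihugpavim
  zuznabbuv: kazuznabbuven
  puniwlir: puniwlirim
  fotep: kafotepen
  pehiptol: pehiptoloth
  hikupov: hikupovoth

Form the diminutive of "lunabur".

kalunaburen

zuznabbuv and hikupov both end in -v yet inflect differently (kazuznabbuven, hikupovoth), so the final letter is not what conditions the rule; the last vowel is.
"lunabur" has last vowel 'u'. The one such stem in the data (zuznabbuv → kazuznabbuven) adds ka- … -en around the stem, so the same rule applies.
So lunabur → kalunaburen.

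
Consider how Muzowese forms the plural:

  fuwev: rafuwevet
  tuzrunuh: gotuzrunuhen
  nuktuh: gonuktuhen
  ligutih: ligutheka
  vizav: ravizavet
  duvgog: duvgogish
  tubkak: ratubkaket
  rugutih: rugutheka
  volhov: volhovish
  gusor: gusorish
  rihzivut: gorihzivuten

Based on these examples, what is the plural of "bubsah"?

"bubsah" has last vowel 'a'. The stems whose last vowel is 'a' (tubkak → ratubkaket, vizav → ravizavet) add ra- … -et around the stem.
The other patterns: stems whose last vowel is 'u' add go- … -en around the stem; stems whose last vowel is 'i' delete the last vowel and add -eka; stems whose last vowel is 'o' add -ish.
So bubsah → rabubsahet.

rabubsahet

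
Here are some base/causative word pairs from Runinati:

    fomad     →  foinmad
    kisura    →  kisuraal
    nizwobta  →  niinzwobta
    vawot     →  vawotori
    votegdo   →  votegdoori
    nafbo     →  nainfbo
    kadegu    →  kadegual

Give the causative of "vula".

vulaori

"vula" begins with v-. The stems beginning with v- (vawot → vawotori, votegdo → votegdoori) add -ori.
The other patterns: stems beginning with k- add -al; stems beginning with f- or n- insert -in- after the first vowel.
So vula → vulaori.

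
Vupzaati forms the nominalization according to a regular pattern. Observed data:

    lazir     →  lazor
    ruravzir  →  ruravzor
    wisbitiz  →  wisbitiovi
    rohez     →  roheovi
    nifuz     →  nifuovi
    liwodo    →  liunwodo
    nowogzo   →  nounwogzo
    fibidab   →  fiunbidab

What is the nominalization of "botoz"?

botoovi

lazir and wisbitiz both have last vowel 'i' yet inflect differently (lazor, wisbitiovi), so the last vowel is not what conditions the rule; the final letter is.
"botoz" ends in -z. The stems ending in -z (wisbitiz → wisbitiovi, rohez → roheovi, nifuz → nifuovi) drop the final letter and add -ovi.
So botoz → botoovi.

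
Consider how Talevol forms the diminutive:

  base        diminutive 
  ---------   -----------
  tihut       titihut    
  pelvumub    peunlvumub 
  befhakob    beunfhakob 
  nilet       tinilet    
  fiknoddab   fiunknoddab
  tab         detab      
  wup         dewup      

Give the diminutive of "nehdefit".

neunhdefit

tab and fiknoddab both end in -b yet inflect differently (detab, fiunknoddab), so the final letter is not what conditions the rule; the number of vowels is.
"nehdefit" has 3 vowels. The stems with 3 vowels (fiknoddab → fiunknoddab, befhakob → beunfhakob, pelvumub → peunlvumub) insert -un- after the first vowel.
So nehdefit → neunhdefit.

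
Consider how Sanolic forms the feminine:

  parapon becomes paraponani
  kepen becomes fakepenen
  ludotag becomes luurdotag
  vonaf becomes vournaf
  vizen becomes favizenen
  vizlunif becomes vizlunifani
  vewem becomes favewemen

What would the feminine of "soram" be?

sourram

"soram" has last vowel 'a'. The stems whose last vowel is 'a' (ludotag → luurdotag, vonaf → vournaf) insert -ur- after the first vowel.
The other patterns: stems whose last vowel is 'e' add fa- … -en around the stem; stems whose last vowel is 'i' or 'o' add -ani.
So soram → sourram.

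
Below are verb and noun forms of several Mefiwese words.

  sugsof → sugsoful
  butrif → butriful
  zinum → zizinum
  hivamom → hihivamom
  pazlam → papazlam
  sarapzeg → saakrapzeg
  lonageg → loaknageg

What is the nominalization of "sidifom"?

"sidifom" ends in -m. The stems ending in -m (zinum → zizinum, hivamom → hihivamom, pazlam → papazlam) repeat the first consonant+vowel as a prefix.
So sidifom → sisidifom.

sisidifom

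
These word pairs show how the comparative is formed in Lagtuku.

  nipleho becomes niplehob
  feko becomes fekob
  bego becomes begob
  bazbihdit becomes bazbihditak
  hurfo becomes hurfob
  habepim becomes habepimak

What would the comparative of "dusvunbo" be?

dusvunbob

bego and bazbihdit both begin with b- yet inflect differently (begob, bazbihditak), so the first letter is not what conditions the rule; the final letter is.
"dusvunbo" ends in -o. The stems ending in -o (hurfo → hurfob, feko → fekob, bego → begob) drop the final letter and add -ob.
So dusvunbo → dusvunbob.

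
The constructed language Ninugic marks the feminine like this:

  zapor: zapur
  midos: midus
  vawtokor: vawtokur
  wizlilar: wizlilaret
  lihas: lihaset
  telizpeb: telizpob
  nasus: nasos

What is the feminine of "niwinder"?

niwindor

zapor and wizlilar both end in -r yet inflect differently (zapur, wizlilaret), so the final letter is not what conditions the rule; the last vowel is.
"niwinder" has last vowel 'e'. The one such stem in the data (telizpeb → telizpob) changes the last vowel to 'o' (as does nasus), so the same rule applies.
So niwinder → niwindor.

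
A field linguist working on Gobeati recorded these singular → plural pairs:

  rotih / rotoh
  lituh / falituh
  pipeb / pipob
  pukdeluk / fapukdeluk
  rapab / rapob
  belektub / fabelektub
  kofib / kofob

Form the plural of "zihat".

belektub and rapab both end in -b yet inflect differently (fabelektub, rapob), so the final letter is not what conditions the rule; the last vowel is.
"zihat" has last vowel 'a'. The one such stem in the data (rapab → rapob) changes the last vowel to 'o' (as do rotih, pipeb), so the same rule applies.
The other pattern: stems whose last vowel is 'u' add the prefix fa-.
So zihat → zihot.

zihot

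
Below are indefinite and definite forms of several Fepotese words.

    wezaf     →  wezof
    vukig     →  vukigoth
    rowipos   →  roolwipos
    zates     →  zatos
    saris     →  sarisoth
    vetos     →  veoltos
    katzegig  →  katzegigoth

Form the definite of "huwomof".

huolwomof

"huwomof" has last vowel 'o'. The stems whose last vowel is 'o' (vetos → veoltos, rowipos → roolwipos) insert -ol- after the first vowel.
The other patterns: stems whose last vowel is 'i' add -oth; stems whose last vowel is 'a' or 'e' change the last vowel to 'o'.
So huwomof → huolwomof.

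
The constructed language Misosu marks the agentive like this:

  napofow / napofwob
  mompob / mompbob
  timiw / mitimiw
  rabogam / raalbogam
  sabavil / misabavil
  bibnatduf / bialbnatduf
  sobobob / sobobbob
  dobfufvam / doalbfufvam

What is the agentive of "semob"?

napofow and timiw both end in -w yet inflect differently (napofwob, mitimiw), so the final letter is not what conditions the rule; the last vowel is.
"semob" has last vowel 'o'. The stems whose last vowel is 'o' (mompob → mompbob, napofow → napofwob, sobobob → sobobbob) delete the last vowel and add -ob.
So semob → sembob.

sembob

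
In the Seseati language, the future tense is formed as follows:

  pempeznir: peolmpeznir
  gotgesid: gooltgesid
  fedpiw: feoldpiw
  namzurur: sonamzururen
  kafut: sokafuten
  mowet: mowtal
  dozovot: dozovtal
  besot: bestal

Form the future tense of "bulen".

bulnal

"bulen" has last vowel 'e'. The one such stem in the data (mowet → mowtal) deletes the last vowel and adds -al (as do dozovot, besot), so the same rule applies.
So bulen → bulnal.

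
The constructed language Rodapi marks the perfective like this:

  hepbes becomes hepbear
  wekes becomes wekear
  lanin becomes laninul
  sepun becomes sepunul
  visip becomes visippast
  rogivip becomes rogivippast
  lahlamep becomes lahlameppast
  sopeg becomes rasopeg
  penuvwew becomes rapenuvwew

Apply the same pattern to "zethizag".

"zethizag" ends in -g. The one such stem in the data (sopeg → rasopeg) adds the prefix ra-, so the same rule applies.
So zethizag → razethizag.

razethizag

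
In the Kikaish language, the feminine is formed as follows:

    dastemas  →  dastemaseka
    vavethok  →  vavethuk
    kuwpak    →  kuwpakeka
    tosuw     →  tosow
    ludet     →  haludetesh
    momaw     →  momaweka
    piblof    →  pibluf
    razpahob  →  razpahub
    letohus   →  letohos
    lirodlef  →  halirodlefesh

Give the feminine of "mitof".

mituf

lirodlef and piblof both end in -f yet inflect differently (halirodlefesh, pibluf), so the final letter is not what conditions the rule; the last vowel is.
"mitof" has last vowel 'o'. The stems whose last vowel is 'o' (razpahob → razpahub, piblof → pibluf, vavethok → vavethuk) change the last vowel to 'u'.
So mitof → mituf.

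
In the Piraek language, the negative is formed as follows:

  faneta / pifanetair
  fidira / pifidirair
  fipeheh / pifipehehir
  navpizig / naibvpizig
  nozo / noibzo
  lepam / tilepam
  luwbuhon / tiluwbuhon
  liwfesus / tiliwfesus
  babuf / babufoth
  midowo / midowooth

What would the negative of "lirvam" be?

tilirvam

nozo and midowo both end in -o yet inflect differently (noibzo, midowooth), so the final letter is not what conditions the rule; the first letter is.
"lirvam" begins with l-. The stems beginning with l- (lepam → tilepam, luwbuhon → tiluwbuhon, liwfesus → tiliwfesus) add the prefix ti-.
So lirvam → tilirvam.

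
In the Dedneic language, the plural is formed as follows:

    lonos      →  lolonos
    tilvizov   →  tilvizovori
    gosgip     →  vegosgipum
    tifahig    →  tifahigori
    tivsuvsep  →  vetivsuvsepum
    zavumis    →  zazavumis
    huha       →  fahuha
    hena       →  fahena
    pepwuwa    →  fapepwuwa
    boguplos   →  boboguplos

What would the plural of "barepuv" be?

barepuvori

gosgip and zavumis both have last vowel 'i' yet inflect differently (vegosgipum, zazavumis), so the last vowel is not what conditions the rule; the final letter is.
"barepuv" ends in -v. The one such stem in the data (tilvizov → tilvizovori) adds -ori, so the same rule applies.
The other patterns: stems ending in -p add ve- … -um around the stem; stems ending in -a add the prefix fa-; stems ending in -s repeat the first consonant+vowel as a prefix.
So barepuv → barepuvori.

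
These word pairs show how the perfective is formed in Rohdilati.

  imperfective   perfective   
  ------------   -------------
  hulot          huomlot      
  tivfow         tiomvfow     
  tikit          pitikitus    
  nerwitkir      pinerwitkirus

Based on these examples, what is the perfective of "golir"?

pigolirus

hulot and tikit both end in -t yet inflect differently (huomlot, pitikitus), so the final letter is not what conditions the rule; the last vowel is.
"golir" has last vowel 'i'. The stems whose last vowel is 'i' (tikit → pitikitus, nerwitkir → pinerwitkirus) add pi- … -us around the stem.
So golir → pigolirus.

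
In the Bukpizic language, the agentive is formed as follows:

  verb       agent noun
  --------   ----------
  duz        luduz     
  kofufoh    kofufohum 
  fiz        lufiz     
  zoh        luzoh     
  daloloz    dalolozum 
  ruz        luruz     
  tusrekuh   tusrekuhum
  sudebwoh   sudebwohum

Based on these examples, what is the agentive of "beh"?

daloloz and duz both end in -z yet inflect differently (dalolozum, luduz), so the final letter is not what conditions the rule; the number of vowels is.
"beh" has 1 vowel. The stems with 1 vowel (duz → luduz, zoh → luzoh, ruz → luruz) add the prefix lu-.
The other pattern: stems with 3 vowels add -um.
So beh → lubeh.

lubeh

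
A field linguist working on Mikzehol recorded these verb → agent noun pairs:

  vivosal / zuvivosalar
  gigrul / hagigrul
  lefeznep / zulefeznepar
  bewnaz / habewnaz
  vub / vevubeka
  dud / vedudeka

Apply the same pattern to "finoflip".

zufinoflipar

"finoflip" has 3 vowels. The stems with 3 vowels (lefeznep → zulefeznepar, vivosal → zuvivosalar) add zu- … -ar around the stem.
So finoflip → zufinoflipar.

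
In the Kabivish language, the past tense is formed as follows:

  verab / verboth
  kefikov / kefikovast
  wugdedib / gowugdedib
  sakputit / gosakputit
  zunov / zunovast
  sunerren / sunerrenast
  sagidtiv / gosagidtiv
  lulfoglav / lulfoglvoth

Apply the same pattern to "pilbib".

gopilbib

"pilbib" has last vowel 'i'. The stems whose last vowel is 'i' (wugdedib → gowugdedib, sagidtiv → gosagidtiv, sakputit → gosakputit) add the prefix go-.
The other patterns: stems whose last vowel is 'a' delete the last vowel and add -oth; stems whose last vowel is 'e' or 'o' add -ast.
So pilbib → gopilbib.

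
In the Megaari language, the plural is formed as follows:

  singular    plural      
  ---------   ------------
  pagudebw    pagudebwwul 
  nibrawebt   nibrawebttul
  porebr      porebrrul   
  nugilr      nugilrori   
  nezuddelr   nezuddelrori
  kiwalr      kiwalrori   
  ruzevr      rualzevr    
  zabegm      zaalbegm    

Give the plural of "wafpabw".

"wafpabw" has second-to-last letter 'b'. The stems whose second-to-last letter is 'b' (pagudebw → pagudebwwul, nibrawebt → nibrawebttul, porebr → porebrrul) double the final consonant and add -ul.
So wafpabw → wafpabwwul.

wafpabwwul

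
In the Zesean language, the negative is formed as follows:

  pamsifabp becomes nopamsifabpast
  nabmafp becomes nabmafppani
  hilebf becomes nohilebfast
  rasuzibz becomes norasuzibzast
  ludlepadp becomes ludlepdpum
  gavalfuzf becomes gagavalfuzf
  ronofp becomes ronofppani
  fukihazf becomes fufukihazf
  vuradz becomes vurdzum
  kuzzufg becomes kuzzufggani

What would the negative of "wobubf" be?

nowobubfast

ronofp and pamsifabp both end in -p yet inflect differently (ronofppani, nopamsifabpast), so the final letter is not what conditions the rule; the second-to-last letter is.
"wobubf" has second-to-last letter 'b'. The stems whose second-to-last letter is 'b' (hilebf → nohilebfast, pamsifabp → nopamsifabpast, rasuzibz → norasuzibzast) add no- … -ast around the stem.
So wobubf → nowobubfast.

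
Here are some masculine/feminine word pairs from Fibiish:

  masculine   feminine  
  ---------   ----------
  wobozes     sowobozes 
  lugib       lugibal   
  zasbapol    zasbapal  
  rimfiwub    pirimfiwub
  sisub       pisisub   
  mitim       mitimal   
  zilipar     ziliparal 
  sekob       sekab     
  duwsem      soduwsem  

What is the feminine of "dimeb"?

sodimeb

sisub and sekob both end in -b yet inflect differently (pisisub, sekab), so the final letter is not what conditions the rule; the last vowel is.
"dimeb" has last vowel 'e'. The stems whose last vowel is 'e' (duwsem → soduwsem, wobozes → sowobozes) add the prefix so-.
So dimeb → sodimeb.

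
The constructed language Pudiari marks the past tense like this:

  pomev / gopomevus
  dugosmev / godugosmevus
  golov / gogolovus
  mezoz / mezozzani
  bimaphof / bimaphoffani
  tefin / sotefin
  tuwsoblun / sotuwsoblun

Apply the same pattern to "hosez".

hosezzani

"hosez" ends in -z. The one such stem in the data (mezoz → mezozzani) doubles the final consonant and adds -ani (as does bimaphof), so the same rule applies.
So hosez → hosezzani.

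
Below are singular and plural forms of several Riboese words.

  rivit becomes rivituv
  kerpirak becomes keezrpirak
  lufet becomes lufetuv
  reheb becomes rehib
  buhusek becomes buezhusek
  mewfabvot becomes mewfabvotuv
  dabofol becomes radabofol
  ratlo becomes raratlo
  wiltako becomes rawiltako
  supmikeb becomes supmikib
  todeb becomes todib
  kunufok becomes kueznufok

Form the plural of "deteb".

detib

buhusek and todeb both have last vowel 'e' yet inflect differently (buezhusek, todib), so the last vowel is not what conditions the rule; the final letter is.
"deteb" ends in -b. The stems ending in -b (todeb → todib, supmikeb → supmikib, reheb → rehib) change the last vowel to 'i'.
So deteb → detib.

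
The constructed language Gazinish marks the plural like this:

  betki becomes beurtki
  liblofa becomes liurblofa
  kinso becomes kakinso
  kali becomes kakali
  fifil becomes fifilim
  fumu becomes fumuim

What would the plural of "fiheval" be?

fihevalim

"fiheval" begins with f-. The stems beginning with f- (fumu → fumuim, fifil → fifilim) add -im.
So fiheval → fihevalim.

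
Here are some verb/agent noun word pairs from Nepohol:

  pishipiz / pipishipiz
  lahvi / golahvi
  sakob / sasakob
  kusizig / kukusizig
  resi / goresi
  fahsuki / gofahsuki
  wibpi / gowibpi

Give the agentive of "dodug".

fahsuki and pishipiz both have last vowel 'i' yet inflect differently (gofahsuki, pipishipiz), so the last vowel is not what conditions the rule; the final letter is.
"dodug" ends in -g. The one such stem in the data (kusizig → kukusizig) repeats the first consonant+vowel as a prefix (as do pishipiz, sakob), so the same rule applies.
So dodug → dododug.

dododug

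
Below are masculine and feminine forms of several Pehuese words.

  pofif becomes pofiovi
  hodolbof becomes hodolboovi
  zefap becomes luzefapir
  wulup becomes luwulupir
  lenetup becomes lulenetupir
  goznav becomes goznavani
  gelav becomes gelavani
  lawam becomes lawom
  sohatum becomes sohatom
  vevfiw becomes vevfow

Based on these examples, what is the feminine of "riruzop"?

zefap and goznav both have last vowel 'a' yet inflect differently (luzefapir, goznavani), so the last vowel is not what conditions the rule; the final letter is.
"riruzop" ends in -p. The stems ending in -p (zefap → luzefapir, wulup → luwulupir, lenetup → lulenetupir) add lu- … -ir around the stem.
The other patterns: stems ending in -f drop the final letter and add -ovi; stems ending in -v add -ani; stems ending in -m or -w change the last vowel to 'o'.
So riruzop → luriruzopir.

luriruzopir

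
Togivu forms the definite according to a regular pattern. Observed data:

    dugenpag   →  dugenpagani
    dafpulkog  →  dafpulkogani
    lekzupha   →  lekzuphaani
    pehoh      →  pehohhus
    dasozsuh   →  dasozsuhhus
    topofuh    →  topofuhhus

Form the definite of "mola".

molaani

dafpulkog and pehoh both have last vowel 'o' yet inflect differently (dafpulkogani, pehohhus), so the last vowel is not what conditions the rule; the final letter is.
"mola" ends in -a. The one such stem in the data (lekzupha → lekzuphaani) adds -ani, so the same rule applies.
The other pattern: stems ending in -h double the final consonant and add -us.
So mola → molaani.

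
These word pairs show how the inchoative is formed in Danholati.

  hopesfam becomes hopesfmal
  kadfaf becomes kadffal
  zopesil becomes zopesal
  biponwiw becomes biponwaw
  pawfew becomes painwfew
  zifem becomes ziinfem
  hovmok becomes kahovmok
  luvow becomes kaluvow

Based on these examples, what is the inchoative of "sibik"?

sibak

"sibik" has last vowel 'i'. The stems whose last vowel is 'i' (zopesil → zopesal, biponwiw → biponwaw) change the last vowel to 'a'.
The other patterns: stems whose last vowel is 'a' delete the last vowel and add -al; stems whose last vowel is 'e' insert -in- after the first vowel; stems whose last vowel is 'o' add the prefix ka-.
So sibik → sibak.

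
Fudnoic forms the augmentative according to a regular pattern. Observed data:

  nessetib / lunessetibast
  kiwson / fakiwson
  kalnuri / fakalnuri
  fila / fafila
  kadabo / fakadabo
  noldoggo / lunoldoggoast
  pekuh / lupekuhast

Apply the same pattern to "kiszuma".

"kiszuma" begins with k-. The stems beginning with k- (kadabo → fakadabo, kiwson → fakiwson, kalnuri → fakalnuri) add the prefix fa-.
The other pattern: stems beginning with n- or p- add lu- … -ast around the stem.
So kiszuma → fakiszuma.

fakiszuma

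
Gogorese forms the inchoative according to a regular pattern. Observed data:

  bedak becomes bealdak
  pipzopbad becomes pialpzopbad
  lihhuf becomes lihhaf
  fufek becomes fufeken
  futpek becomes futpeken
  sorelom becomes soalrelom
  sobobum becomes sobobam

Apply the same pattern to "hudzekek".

hudzekeken

"hudzekek" has last vowel 'e'. The stems whose last vowel is 'e' (futpek → futpeken, fufek → fufeken) add -en.
The other patterns: stems whose last vowel is 'a' or 'o' insert -al- after the first vowel; stems whose last vowel is 'u' change the last vowel to 'a'.
So hudzekek → hudzekeken.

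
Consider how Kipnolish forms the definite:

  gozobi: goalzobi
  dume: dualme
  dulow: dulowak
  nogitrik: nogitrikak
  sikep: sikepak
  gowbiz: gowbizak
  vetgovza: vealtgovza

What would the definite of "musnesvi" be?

mualsnesvi

"musnesvi" ends in a vowel. The stems ending in a vowel (vetgovza → vealtgovza, dume → dualme, gozobi → goalzobi) insert -al- after the first vowel.
The other pattern: stems ending in a consonant add -ak.
So musnesvi → mualsnesvi.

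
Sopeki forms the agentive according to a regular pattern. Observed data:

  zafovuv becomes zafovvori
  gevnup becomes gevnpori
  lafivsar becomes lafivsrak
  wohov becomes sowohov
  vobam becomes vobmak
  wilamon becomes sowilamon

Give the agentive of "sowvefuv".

wohov and zafovuv both end in -v yet inflect differently (sowohov, zafovvori), so the final letter is not what conditions the rule; the last vowel is.
"sowvefuv" has last vowel 'u'. The stems whose last vowel is 'u' (zafovuv → zafovvori, gevnup → gevnpori) delete the last vowel and add -ori.
The other patterns: stems whose last vowel is 'o' add the prefix so-; stems whose last vowel is 'a' delete the last vowel and add -ak.
So sowvefuv → sowvefvori.

sowvefvori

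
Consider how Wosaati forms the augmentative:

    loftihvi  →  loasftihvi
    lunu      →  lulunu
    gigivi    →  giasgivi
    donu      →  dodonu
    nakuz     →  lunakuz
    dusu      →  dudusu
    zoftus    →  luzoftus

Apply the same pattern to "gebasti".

geasbasti

"gebasti" ends in -i. The stems ending in -i (loftihvi → loasftihvi, gigivi → giasgivi) insert -as- after the first vowel.
So gebasti → geasbasti.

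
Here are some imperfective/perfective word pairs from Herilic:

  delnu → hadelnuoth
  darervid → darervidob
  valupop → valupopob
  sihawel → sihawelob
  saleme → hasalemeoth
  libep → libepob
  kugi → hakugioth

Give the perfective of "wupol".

sihawel and saleme both have last vowel 'e' yet inflect differently (sihawelob, hasalemeoth), so the last vowel is not what conditions the rule; whether the stem ends in a vowel or a consonant is.
"wupol" ends in a consonant. The stems ending in a consonant (sihawel → sihawelob, libep → libepob, valupop → valupopob) add -ob.
So wupol → wupolob.

wupolob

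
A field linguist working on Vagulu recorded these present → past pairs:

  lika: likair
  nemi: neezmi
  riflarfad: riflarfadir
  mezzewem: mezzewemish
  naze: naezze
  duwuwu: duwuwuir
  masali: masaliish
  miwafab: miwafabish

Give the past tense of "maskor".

maskorish

"maskor" begins with m-. The stems beginning with m- (masali → masaliish, miwafab → miwafabish, mezzewem → mezzewemish) add -ish.
The other patterns: stems beginning with n- insert -ez- after the first vowel; stems beginning with d-, l- or r- add -ir.
So maskor → maskorish.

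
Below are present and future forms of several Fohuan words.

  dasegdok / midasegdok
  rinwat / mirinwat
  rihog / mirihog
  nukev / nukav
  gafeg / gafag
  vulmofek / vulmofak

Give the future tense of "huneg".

gafeg and rihog both end in -g yet inflect differently (gafag, mirihog), so the final letter is not what conditions the rule; the last vowel is.
"huneg" has last vowel 'e'. The stems whose last vowel is 'e' (nukev → nukav, gafeg → gafag, vulmofek → vulmofak) change the last vowel to 'a'.
The other pattern: stems whose last vowel is 'a' or 'o' add the prefix mi-.
So huneg → hunag.

hunag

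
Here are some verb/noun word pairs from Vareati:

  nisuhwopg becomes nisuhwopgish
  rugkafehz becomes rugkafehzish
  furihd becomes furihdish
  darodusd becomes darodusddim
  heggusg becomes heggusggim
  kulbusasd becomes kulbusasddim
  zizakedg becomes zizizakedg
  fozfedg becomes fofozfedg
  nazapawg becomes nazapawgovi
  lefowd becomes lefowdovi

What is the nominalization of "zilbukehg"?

zilbukehgish

furihd and darodusd both end in -d yet inflect differently (furihdish, darodusddim), so the final letter is not what conditions the rule; the second-to-last letter is.
"zilbukehg" has second-to-last letter 'h'. The stems whose second-to-last letter is 'h' (rugkafehz → rugkafehzish, furihd → furihdish) add -ish.
So zilbukehg → zilbukehgish.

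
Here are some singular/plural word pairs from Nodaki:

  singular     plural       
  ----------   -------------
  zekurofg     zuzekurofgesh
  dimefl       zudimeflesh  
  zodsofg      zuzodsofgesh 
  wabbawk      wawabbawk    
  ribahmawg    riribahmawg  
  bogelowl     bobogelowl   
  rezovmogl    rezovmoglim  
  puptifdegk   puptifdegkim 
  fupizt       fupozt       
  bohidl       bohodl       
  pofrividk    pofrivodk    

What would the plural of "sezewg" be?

"sezewg" has second-to-last letter 'w'. The stems whose second-to-last letter is 'w' (wabbawk → wawabbawk, ribahmawg → riribahmawg, bogelowl → bobogelowl) repeat the first consonant+vowel as a prefix.
The other patterns: stems whose second-to-last letter is 'f' add zu- … -esh around the stem; stems whose second-to-last letter is 'g' add -im; stems whose second-to-last letter is 'd' or 'z' change the last vowel to 'o'.
So sezewg → sesezewg.

sesezewg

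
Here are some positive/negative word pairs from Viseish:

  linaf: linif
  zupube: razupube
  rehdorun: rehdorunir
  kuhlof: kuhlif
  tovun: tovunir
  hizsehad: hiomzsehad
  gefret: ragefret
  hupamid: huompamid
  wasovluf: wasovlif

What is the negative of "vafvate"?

tovun and wasovluf both have last vowel 'u' yet inflect differently (tovunir, wasovlif), so the last vowel is not what conditions the rule; the final letter is.
"vafvate" ends in -e. The one such stem in the data (zupube → razupube) adds the prefix ra-, so the same rule applies.
The other patterns: stems ending in -n add -ir; stems ending in -f change the last vowel to 'i'; stems ending in -d insert -om- after the first vowel.
So vafvate → ravafvate.

ravafvate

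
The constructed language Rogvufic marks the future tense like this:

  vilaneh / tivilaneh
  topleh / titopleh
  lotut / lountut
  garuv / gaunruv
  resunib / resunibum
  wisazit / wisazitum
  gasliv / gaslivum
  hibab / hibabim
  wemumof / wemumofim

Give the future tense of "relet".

lotut and wisazit both end in -t yet inflect differently (lountut, wisazitum), so the final letter is not what conditions the rule; the last vowel is.
"relet" has last vowel 'e'. The stems whose last vowel is 'e' (vilaneh → tivilaneh, topleh → titopleh) add the prefix ti-.
The other patterns: stems whose last vowel is 'u' insert -un- after the first vowel; stems whose last vowel is 'i' add -um; stems whose last vowel is 'a' or 'o' add -im.
So relet → tirelet.

tirelet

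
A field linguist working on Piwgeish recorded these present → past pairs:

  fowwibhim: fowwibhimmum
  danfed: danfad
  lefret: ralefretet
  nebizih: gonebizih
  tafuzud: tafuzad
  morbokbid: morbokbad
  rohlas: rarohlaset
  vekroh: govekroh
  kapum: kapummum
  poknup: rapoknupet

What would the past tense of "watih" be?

morbokbid and fowwibhim both have last vowel 'i' yet inflect differently (morbokbad, fowwibhimmum), so the last vowel is not what conditions the rule; the final letter is.
"watih" ends in -h. The stems ending in -h (vekroh → govekroh, nebizih → gonebizih) add the prefix go-.
So watih → gowatih.

gowatih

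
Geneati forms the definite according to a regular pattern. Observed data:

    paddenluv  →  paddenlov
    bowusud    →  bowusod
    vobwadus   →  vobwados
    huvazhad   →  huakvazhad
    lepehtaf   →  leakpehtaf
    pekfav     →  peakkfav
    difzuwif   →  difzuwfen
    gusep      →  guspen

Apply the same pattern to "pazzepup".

pazzepop

"pazzepup" has last vowel 'u'. The stems whose last vowel is 'u' (paddenluv → paddenlov, bowusud → bowusod, vobwadus → vobwados) change the last vowel to 'o'.
So pazzepup → pazzepop.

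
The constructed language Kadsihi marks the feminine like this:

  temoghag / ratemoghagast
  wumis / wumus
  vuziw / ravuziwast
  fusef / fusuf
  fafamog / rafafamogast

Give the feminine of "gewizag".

wumis and vuziw both have last vowel 'i' yet inflect differently (wumus, ravuziwast), so the last vowel is not what conditions the rule; the final letter is.
"gewizag" ends in -g. The stems ending in -g (temoghag → ratemoghagast, fafamog → rafafamogast) add ra- … -ast around the stem.
The other pattern: stems ending in -f or -s change the last vowel to 'u'.
So gewizag → ragewizagast.

ragewizagast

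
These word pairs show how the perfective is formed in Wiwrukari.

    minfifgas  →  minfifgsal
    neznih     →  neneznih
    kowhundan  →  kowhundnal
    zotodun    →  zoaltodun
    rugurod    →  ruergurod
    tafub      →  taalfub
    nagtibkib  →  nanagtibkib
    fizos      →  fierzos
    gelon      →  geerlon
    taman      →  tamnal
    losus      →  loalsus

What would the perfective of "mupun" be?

kowhundan and gelon both end in -n yet inflect differently (kowhundnal, geerlon), so the final letter is not what conditions the rule; the last vowel is.
"mupun" has last vowel 'u'. The stems whose last vowel is 'u' (losus → loalsus, zotodun → zoaltodun, tafub → taalfub) insert -al- after the first vowel.
So mupun → mualpun.

mualpun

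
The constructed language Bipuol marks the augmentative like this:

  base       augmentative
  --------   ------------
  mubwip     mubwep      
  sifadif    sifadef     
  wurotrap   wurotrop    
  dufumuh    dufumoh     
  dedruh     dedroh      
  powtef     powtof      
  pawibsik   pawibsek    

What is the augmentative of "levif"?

levef

"levif" has last vowel 'i'. The stems whose last vowel is 'i' (sifadif → sifadef, pawibsik → pawibsek, mubwip → mubwep) change the last vowel to 'e'.
The other pattern: stems whose last vowel is 'a', 'e' or 'u' change the last vowel to 'o'.
So levif → levef.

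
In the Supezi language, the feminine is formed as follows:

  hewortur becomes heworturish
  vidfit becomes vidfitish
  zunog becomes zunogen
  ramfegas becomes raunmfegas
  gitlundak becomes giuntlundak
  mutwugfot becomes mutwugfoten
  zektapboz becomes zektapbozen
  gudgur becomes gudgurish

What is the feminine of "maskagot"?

maskagoten

mutwugfot and vidfit both end in -t yet inflect differently (mutwugfoten, vidfitish), so the final letter is not what conditions the rule; the last vowel is.
"maskagot" has last vowel 'o'. The stems whose last vowel is 'o' (zunog → zunogen, mutwugfot → mutwugfoten, zektapboz → zektapbozen) add -en.
So maskagot → maskagoten.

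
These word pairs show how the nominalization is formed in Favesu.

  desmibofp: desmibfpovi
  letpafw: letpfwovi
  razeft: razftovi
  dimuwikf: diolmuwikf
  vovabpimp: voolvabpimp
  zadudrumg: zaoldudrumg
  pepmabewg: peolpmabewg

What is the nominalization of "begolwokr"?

beolgolwokr

desmibofp and vovabpimp both end in -p yet inflect differently (desmibfpovi, voolvabpimp), so the final letter is not what conditions the rule; the second-to-last letter is.
"begolwokr" has second-to-last letter 'k'. The one such stem in the data (dimuwikf → diolmuwikf) inserts -ol- after the first vowel (as do vovabpimp, zadudrumg), so the same rule applies.
The other pattern: stems whose second-to-last letter is 'f' delete the last vowel and add -ovi.
So begolwokr → beolgolwokr.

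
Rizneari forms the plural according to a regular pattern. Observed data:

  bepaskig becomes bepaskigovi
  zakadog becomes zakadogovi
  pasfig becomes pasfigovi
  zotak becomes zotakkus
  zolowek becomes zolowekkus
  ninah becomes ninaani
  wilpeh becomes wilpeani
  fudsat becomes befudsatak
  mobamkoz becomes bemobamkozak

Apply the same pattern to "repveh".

zotak and ninah both have last vowel 'a' yet inflect differently (zotakkus, ninaani), so the last vowel is not what conditions the rule; the final letter is.
"repveh" ends in -h. The stems ending in -h (ninah → ninaani, wilpeh → wilpeani) drop the final letter and add -ani.
So repveh → repveani.

repveani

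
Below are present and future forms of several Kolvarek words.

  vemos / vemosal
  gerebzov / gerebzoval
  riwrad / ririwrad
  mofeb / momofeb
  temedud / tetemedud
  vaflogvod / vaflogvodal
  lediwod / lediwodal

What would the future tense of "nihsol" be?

lediwod and riwrad both end in -d yet inflect differently (lediwodal, ririwrad), so the final letter is not what conditions the rule; the last vowel is.
"nihsol" has last vowel 'o'. The stems whose last vowel is 'o' (gerebzov → gerebzoval, lediwod → lediwodal, vemos → vemosal) add -al.
The other pattern: stems whose last vowel is 'a', 'e' or 'u' repeat the first consonant+vowel as a prefix.
So nihsol → nihsolal.

nihsolal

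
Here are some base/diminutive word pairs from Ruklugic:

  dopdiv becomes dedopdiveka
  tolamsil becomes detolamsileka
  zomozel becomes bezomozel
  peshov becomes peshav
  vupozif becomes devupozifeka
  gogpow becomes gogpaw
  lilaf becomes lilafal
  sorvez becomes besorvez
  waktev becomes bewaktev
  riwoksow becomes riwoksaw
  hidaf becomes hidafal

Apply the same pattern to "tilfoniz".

detilfonizeka

peshov and dopdiv both end in -v yet inflect differently (peshav, dedopdiveka), so the final letter is not what conditions the rule; the last vowel is.
"tilfoniz" has last vowel 'i'. The stems whose last vowel is 'i' (tolamsil → detolamsileka, dopdiv → dedopdiveka, vupozif → devupozifeka) add de- … -eka around the stem.
The other patterns: stems whose last vowel is 'a' add -al; stems whose last vowel is 'o' change the last vowel to 'a'; stems whose last vowel is 'e' add the prefix be-.
So tilfoniz → detilfonizeka.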